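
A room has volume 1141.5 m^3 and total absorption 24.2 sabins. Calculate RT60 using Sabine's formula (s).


Given values:
  V = 1141.5 m^3
  A = 24.2 sabins
Formula: RT60 = 0.161 * V / A
Numerator: 0.161 * 1141.5 = 183.7815
RT60 = 183.7815 / 24.2 = 7.594

7.594 s


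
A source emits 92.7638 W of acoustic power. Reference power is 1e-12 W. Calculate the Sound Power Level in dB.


Given values:
  W = 92.7638 W
  W_ref = 1e-12 W
Formula: SWL = 10 * log10(W / W_ref)
Compute ratio: W / W_ref = 92763800000000
Compute log10: log10(92763800000000) = 13.967379
Multiply: SWL = 10 * 13.967379 = 139.67

139.67 dB


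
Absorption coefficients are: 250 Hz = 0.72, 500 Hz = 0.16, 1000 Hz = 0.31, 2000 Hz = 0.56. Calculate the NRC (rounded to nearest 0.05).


Given values:
  a_250 = 0.72, a_500 = 0.16
  a_1000 = 0.31, a_2000 = 0.56
Formula: NRC = (a250 + a500 + a1000 + a2000) / 4
Sum = 0.72 + 0.16 + 0.31 + 0.56 = 1.75
NRC = 1.75 / 4 = 0.4375
Rounded to nearest 0.05: 0.45

0.45


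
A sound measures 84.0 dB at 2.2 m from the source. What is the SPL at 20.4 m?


Given values:
  SPL1 = 84.0 dB, r1 = 2.2 m, r2 = 20.4 m
Formula: SPL2 = SPL1 - 20 * log10(r2 / r1)
Compute ratio: r2 / r1 = 20.4 / 2.2 = 9.2727
Compute log10: log10(9.2727) = 0.967206
Compute drop: 20 * 0.967206 = 19.3441
SPL2 = 84.0 - 19.3441 = 64.66

64.66 dB


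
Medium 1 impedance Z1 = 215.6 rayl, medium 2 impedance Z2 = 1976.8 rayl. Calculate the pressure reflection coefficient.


Given values:
  Z1 = 215.6 rayl, Z2 = 1976.8 rayl
Formula: R = (Z2 - Z1) / (Z2 + Z1)
Numerator: Z2 - Z1 = 1976.8 - 215.6 = 1761.2
Denominator: Z2 + Z1 = 1976.8 + 215.6 = 2192.4
R = 1761.2 / 2192.4 = 0.8033

0.8033


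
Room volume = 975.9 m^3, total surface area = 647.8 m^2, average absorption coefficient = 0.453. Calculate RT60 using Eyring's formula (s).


Given values:
  V = 975.9 m^3, S = 647.8 m^2, alpha = 0.453
Formula: RT60 = 0.161 * V / (-S * ln(1 - alpha))
Compute ln(1 - 0.453) = ln(0.547) = -0.603306
Denominator: -647.8 * -0.603306 = 390.8216
Numerator: 0.161 * 975.9 = 157.1199
RT60 = 157.1199 / 390.8216 = 0.402

0.402 s


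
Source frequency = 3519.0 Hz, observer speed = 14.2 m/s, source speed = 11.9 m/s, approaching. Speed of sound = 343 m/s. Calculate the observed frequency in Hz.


Given values:
  f_s = 3519.0 Hz, v_o = 14.2 m/s, v_s = 11.9 m/s
  Direction: approaching
Formula: f_o = f_s * (c + v_o) / (c - v_s)
Numerator: c + v_o = 343 + 14.2 = 357.2
Denominator: c - v_s = 343 - 11.9 = 331.1
f_o = 3519.0 * 357.2 / 331.1 = 3796.4

3796.4 Hz


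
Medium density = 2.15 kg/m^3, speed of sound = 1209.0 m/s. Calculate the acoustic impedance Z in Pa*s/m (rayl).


Given values:
  rho = 2.15 kg/m^3
  c = 1209.0 m/s
Formula: Z = rho * c
Z = 2.15 * 1209.0
Z = 2599.35

2599.35 rayl


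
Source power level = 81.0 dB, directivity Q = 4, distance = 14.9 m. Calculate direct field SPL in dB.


Given values:
  Lw = 81.0 dB, Q = 4, r = 14.9 m
Formula: SPL = Lw + 10 * log10(Q / (4 * pi * r^2))
Compute 4 * pi * r^2 = 4 * pi * 14.9^2 = 2789.8599
Compute Q / denom = 4 / 2789.8599 = 0.00143376
Compute 10 * log10(0.00143376) = -28.4352
SPL = 81.0 + (-28.4352) = 52.56

52.56 dB


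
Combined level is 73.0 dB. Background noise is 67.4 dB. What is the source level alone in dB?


Given values:
  L_total = 73.0 dB, L_bg = 67.4 dB
Formula: L_source = 10 * log10(10^(L_total/10) - 10^(L_bg/10))
Convert to linear:
  10^(73.0/10) = 19952623.1497
  10^(67.4/10) = 5495408.7386
Difference: 19952623.1497 - 5495408.7386 = 14457214.4111
L_source = 10 * log10(14457214.4111) = 71.6

71.6 dB


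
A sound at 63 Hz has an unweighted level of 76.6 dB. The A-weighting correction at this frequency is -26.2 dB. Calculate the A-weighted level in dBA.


Given values:
  SPL = 76.6 dB
  A-weighting at 63 Hz = -26.2 dB
Formula: L_A = SPL + A_weight
L_A = 76.6 + (-26.2)
L_A = 50.4

50.4 dBA


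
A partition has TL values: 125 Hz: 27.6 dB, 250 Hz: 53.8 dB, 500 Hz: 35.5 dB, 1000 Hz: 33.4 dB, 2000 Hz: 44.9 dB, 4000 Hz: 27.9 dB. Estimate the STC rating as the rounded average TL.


Given TL values at each frequency:
  125 Hz: 27.6 dB
  250 Hz: 53.8 dB
  500 Hz: 35.5 dB
  1000 Hz: 33.4 dB
  2000 Hz: 44.9 dB
  4000 Hz: 27.9 dB
Formula: STC ~ round(average of TL values)
Sum = 27.6 + 53.8 + 35.5 + 33.4 + 44.9 + 27.9 = 223.1
Average = 223.1 / 6 = 37.18
Rounded: 37

37


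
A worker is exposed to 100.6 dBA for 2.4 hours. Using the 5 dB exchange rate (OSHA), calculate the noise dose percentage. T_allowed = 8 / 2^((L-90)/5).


Given values:
  L = 100.6 dBA, T = 2.4 hours
Formula: T_allowed = 8 / 2^((L - 90) / 5)
Compute exponent: (100.6 - 90) / 5 = 2.12
Compute 2^(2.12) = 4.346939
T_allowed = 8 / 4.346939 = 1.840375 hours
Dose = (T / T_allowed) * 100
Dose = (2.4 / 1.840375) * 100 = 130.41

130.41 %


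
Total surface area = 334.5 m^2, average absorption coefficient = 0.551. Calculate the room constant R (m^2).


Given values:
  S = 334.5 m^2, alpha = 0.551
Formula: R = S * alpha / (1 - alpha)
Numerator: 334.5 * 0.551 = 184.3095
Denominator: 1 - 0.551 = 0.449
R = 184.3095 / 0.449 = 410.49

410.49 m^2


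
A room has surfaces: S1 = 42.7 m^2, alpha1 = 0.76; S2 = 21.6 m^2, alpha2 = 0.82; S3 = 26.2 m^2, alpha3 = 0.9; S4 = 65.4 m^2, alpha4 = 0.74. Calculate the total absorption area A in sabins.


Given surfaces:
  Surface 1: 42.7 * 0.76 = 32.452
  Surface 2: 21.6 * 0.82 = 17.712
  Surface 3: 26.2 * 0.9 = 23.58
  Surface 4: 65.4 * 0.74 = 48.396
Formula: A = sum(Si * alpha_i)
A = 32.452 + 17.712 + 23.58 + 48.396
A = 122.14

122.14 sabins


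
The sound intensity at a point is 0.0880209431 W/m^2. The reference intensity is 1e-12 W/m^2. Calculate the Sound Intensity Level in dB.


Given values:
  I = 0.0880209431 W/m^2
  I_ref = 1e-12 W/m^2
Formula: SIL = 10 * log10(I / I_ref)
Compute ratio: I / I_ref = 88020943100
Compute log10: log10(88020943100) = 10.944586
Multiply: SIL = 10 * 10.944586 = 109.45

109.45 dB


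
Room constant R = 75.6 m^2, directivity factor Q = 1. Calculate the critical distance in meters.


Given values:
  R = 75.6 m^2, Q = 1
Formula: d_c = 0.141 * sqrt(Q * R)
Compute Q * R = 1 * 75.6 = 75.6
Compute sqrt(75.6) = 8.6948
d_c = 0.141 * 8.6948 = 1.226

1.226 m


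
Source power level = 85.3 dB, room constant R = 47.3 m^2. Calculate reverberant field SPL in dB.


Given values:
  Lw = 85.3 dB, R = 47.3 m^2
Formula: SPL = Lw + 10 * log10(4 / R)
Compute 4 / R = 4 / 47.3 = 0.084567
Compute 10 * log10(0.084567) = -10.728
SPL = 85.3 + (-10.728) = 74.57

74.57 dB


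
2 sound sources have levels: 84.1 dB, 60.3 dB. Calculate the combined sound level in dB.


Formula: L_total = 10 * log10( sum(10^(Li/10)) )
  Source 1: 10^(84.1/10) = 257039578.2769
  Source 2: 10^(60.3/10) = 1071519.3052
Sum of linear values = 258111097.5821
L_total = 10 * log10(258111097.5821) = 84.12

84.12 dB


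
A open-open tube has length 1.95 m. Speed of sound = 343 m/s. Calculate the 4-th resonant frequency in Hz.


Given values:
  Tube type: open-open, L = 1.95 m, c = 343 m/s, n = 4
Formula: f_n = n * c / (2 * L)
Compute 2 * L = 2 * 1.95 = 3.9
f = 4 * 343 / 3.9
f = 351.79

351.79 Hz


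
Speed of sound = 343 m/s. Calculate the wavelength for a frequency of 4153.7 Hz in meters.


Given values:
  c = 343 m/s, f = 4153.7 Hz
Formula: lambda = c / f
lambda = 343 / 4153.7
lambda = 0.0826

0.0826 m


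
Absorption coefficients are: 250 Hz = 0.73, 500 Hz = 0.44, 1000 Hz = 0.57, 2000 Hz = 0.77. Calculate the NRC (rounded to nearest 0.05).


Given values:
  a_250 = 0.73, a_500 = 0.44
  a_1000 = 0.57, a_2000 = 0.77
Formula: NRC = (a250 + a500 + a1000 + a2000) / 4
Sum = 0.73 + 0.44 + 0.57 + 0.77 = 2.51
NRC = 2.51 / 4 = 0.6275
Rounded to nearest 0.05: 0.65

0.65


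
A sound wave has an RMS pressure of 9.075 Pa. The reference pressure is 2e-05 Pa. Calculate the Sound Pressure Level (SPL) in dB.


Given values:
  p = 9.075 Pa
  p_ref = 2e-05 Pa
Formula: SPL = 20 * log10(p / p_ref)
Compute ratio: p / p_ref = 9.075 / 2e-05 = 453750
Compute log10: log10(453750) = 5.656817
Multiply: SPL = 20 * 5.656817 = 113.14

113.14 dB


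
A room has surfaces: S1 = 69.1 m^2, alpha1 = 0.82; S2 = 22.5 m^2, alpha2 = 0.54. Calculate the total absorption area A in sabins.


Given surfaces:
  Surface 1: 69.1 * 0.82 = 56.662
  Surface 2: 22.5 * 0.54 = 12.15
Formula: A = sum(Si * alpha_i)
A = 56.662 + 12.15
A = 68.81

68.81 sabins


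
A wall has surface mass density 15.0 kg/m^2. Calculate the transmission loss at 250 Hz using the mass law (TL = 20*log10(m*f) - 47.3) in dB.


Given values:
  m = 15.0 kg/m^2, f = 250 Hz
Formula: TL = 20 * log10(m * f) - 47.3
Compute m * f = 15.0 * 250 = 3750.0
Compute log10(3750.0) = 3.574031
Compute 20 * 3.574031 = 71.4806
TL = 71.4806 - 47.3 = 24.18

24.18 dB


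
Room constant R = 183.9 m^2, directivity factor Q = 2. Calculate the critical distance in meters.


Given values:
  R = 183.9 m^2, Q = 2
Formula: d_c = 0.141 * sqrt(Q * R)
Compute Q * R = 2 * 183.9 = 367.8
Compute sqrt(367.8) = 19.1781
d_c = 0.141 * 19.1781 = 2.704

2.704 m


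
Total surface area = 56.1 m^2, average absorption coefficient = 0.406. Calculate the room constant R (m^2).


Given values:
  S = 56.1 m^2, alpha = 0.406
Formula: R = S * alpha / (1 - alpha)
Numerator: 56.1 * 0.406 = 22.7766
Denominator: 1 - 0.406 = 0.594
R = 22.7766 / 0.594 = 38.34

38.34 m^2


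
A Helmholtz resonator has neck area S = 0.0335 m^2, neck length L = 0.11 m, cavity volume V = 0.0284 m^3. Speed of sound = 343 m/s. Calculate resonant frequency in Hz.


Given values:
  S = 0.0335 m^2, L = 0.11 m, V = 0.0284 m^3, c = 343 m/s
Formula: f = (c / (2*pi)) * sqrt(S / (V * L))
Compute V * L = 0.0284 * 0.11 = 0.003124
Compute S / (V * L) = 0.0335 / 0.003124 = 10.7234
Compute sqrt(10.7234) = 3.27466
Compute c / (2*pi) = 343 / 6.283185 = 54.590148
f = 54.590148 * 3.27466 = 178.76

178.76 Hz


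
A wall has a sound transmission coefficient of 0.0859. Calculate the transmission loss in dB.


Given values:
  tau = 0.0859
Formula: TL = 10 * log10(1 / tau)
Compute 1 / tau = 1 / 0.0859 = 11.6414
Compute log10(11.6414) = 1.066005
TL = 10 * 1.066005 = 10.66

10.66 dB


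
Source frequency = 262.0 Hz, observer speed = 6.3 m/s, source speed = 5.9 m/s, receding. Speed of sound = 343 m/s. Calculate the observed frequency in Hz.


Given values:
  f_s = 262.0 Hz, v_o = 6.3 m/s, v_s = 5.9 m/s
  Direction: receding
Formula: f_o = f_s * (c - v_o) / (c + v_s)
Numerator: c - v_o = 343 - 6.3 = 336.7
Denominator: c + v_s = 343 + 5.9 = 348.9
f_o = 262.0 * 336.7 / 348.9 = 252.84

252.84 Hz


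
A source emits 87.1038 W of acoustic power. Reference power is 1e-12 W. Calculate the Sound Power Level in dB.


Given values:
  W = 87.1038 W
  W_ref = 1e-12 W
Formula: SWL = 10 * log10(W / W_ref)
Compute ratio: W / W_ref = 87103800000000
Compute log10: log10(87103800000000) = 13.940037
Multiply: SWL = 10 * 13.940037 = 139.4

139.4 dB


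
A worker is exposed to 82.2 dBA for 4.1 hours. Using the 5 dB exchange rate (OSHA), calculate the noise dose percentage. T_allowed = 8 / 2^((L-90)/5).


Given values:
  L = 82.2 dBA, T = 4.1 hours
Formula: T_allowed = 8 / 2^((L - 90) / 5)
Compute exponent: (82.2 - 90) / 5 = -1.56
Compute 2^(-1.56) = 0.339151
T_allowed = 8 / 0.339151 = 23.588313 hours
Dose = (T / T_allowed) * 100
Dose = (4.1 / 23.588313) * 100 = 17.38

17.38 %


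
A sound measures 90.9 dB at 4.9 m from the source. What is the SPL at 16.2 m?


Given values:
  SPL1 = 90.9 dB, r1 = 4.9 m, r2 = 16.2 m
Formula: SPL2 = SPL1 - 20 * log10(r2 / r1)
Compute ratio: r2 / r1 = 16.2 / 4.9 = 3.3061
Compute log10: log10(3.3061) = 0.519316
Compute drop: 20 * 0.519316 = 10.3863
SPL2 = 90.9 - 10.3863 = 80.51

80.51 dB


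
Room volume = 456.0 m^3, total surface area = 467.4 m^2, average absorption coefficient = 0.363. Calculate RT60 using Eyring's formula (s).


Given values:
  V = 456.0 m^3, S = 467.4 m^2, alpha = 0.363
Formula: RT60 = 0.161 * V / (-S * ln(1 - alpha))
Compute ln(1 - 0.363) = ln(0.637) = -0.450986
Denominator: -467.4 * -0.450986 = 210.7909
Numerator: 0.161 * 456.0 = 73.416
RT60 = 73.416 / 210.7909 = 0.348

0.348 s


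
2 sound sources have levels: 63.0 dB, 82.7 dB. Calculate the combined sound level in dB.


Formula: L_total = 10 * log10( sum(10^(Li/10)) )
  Source 1: 10^(63.0/10) = 1995262.315
  Source 2: 10^(82.7/10) = 186208713.6663
Sum of linear values = 188203975.9813
L_total = 10 * log10(188203975.9813) = 82.75

82.75 dB


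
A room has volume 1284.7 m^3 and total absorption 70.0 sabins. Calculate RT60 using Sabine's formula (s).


Given values:
  V = 1284.7 m^3
  A = 70.0 sabins
Formula: RT60 = 0.161 * V / A
Numerator: 0.161 * 1284.7 = 206.8367
RT60 = 206.8367 / 70.0 = 2.955

2.955 s


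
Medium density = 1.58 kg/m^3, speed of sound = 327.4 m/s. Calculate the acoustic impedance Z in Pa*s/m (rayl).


Given values:
  rho = 1.58 kg/m^3
  c = 327.4 m/s
Formula: Z = rho * c
Z = 1.58 * 327.4
Z = 517.29

517.29 rayl


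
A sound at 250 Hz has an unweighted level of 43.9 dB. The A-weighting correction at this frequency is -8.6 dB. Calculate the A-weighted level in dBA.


Given values:
  SPL = 43.9 dB
  A-weighting at 250 Hz = -8.6 dB
Formula: L_A = SPL + A_weight
L_A = 43.9 + (-8.6)
L_A = 35.3

35.3 dBA


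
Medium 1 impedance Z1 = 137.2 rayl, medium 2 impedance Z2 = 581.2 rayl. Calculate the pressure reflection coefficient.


Given values:
  Z1 = 137.2 rayl, Z2 = 581.2 rayl
Formula: R = (Z2 - Z1) / (Z2 + Z1)
Numerator: Z2 - Z1 = 581.2 - 137.2 = 444.0
Denominator: Z2 + Z1 = 581.2 + 137.2 = 718.4
R = 444.0 / 718.4 = 0.618

0.618


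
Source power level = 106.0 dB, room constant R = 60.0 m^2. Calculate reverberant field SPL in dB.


Given values:
  Lw = 106.0 dB, R = 60.0 m^2
Formula: SPL = Lw + 10 * log10(4 / R)
Compute 4 / R = 4 / 60.0 = 0.066667
Compute 10 * log10(0.066667) = -11.7609
SPL = 106.0 + (-11.7609) = 94.24

94.24 dB


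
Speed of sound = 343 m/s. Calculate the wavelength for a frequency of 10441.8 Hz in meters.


Given values:
  c = 343 m/s, f = 10441.8 Hz
Formula: lambda = c / f
lambda = 343 / 10441.8
lambda = 0.0328

0.0328 m


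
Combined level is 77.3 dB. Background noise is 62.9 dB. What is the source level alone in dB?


Given values:
  L_total = 77.3 dB, L_bg = 62.9 dB
Formula: L_source = 10 * log10(10^(L_total/10) - 10^(L_bg/10))
Convert to linear:
  10^(77.3/10) = 53703179.637
  10^(62.9/10) = 1949844.5998
Difference: 53703179.637 - 1949844.5998 = 51753335.0372
L_source = 10 * log10(51753335.0372) = 77.14

77.14 dB


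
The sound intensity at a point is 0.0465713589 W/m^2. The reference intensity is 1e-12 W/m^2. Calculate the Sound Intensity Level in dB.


Given values:
  I = 0.0465713589 W/m^2
  I_ref = 1e-12 W/m^2
Formula: SIL = 10 * log10(I / I_ref)
Compute ratio: I / I_ref = 46571358900
Compute log10: log10(46571358900) = 10.668119
Multiply: SIL = 10 * 10.668119 = 106.68

106.68 dB


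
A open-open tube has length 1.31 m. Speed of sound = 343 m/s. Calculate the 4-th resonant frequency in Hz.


Given values:
  Tube type: open-open, L = 1.31 m, c = 343 m/s, n = 4
Formula: f_n = n * c / (2 * L)
Compute 2 * L = 2 * 1.31 = 2.62
f = 4 * 343 / 2.62
f = 523.66

523.66 Hz


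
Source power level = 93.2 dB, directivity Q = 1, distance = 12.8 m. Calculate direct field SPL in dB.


Given values:
  Lw = 93.2 dB, Q = 1, r = 12.8 m
Formula: SPL = Lw + 10 * log10(Q / (4 * pi * r^2))
Compute 4 * pi * r^2 = 4 * pi * 12.8^2 = 2058.8742
Compute Q / denom = 1 / 2058.8742 = 0.0004857
Compute 10 * log10(0.0004857) = -33.1363
SPL = 93.2 + (-33.1363) = 60.06

60.06 dB


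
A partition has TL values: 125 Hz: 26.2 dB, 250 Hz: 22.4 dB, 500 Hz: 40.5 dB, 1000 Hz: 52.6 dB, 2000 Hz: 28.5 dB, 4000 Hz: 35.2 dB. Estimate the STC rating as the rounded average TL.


Given TL values at each frequency:
  125 Hz: 26.2 dB
  250 Hz: 22.4 dB
  500 Hz: 40.5 dB
  1000 Hz: 52.6 dB
  2000 Hz: 28.5 dB
  4000 Hz: 35.2 dB
Formula: STC ~ round(average of TL values)
Sum = 26.2 + 22.4 + 40.5 + 52.6 + 28.5 + 35.2 = 205.4
Average = 205.4 / 6 = 34.23
Rounded: 34

34


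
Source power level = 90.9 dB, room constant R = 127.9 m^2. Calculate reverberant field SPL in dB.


Given values:
  Lw = 90.9 dB, R = 127.9 m^2
Formula: SPL = Lw + 10 * log10(4 / R)
Compute 4 / R = 4 / 127.9 = 0.031274
Compute 10 * log10(0.031274) = -15.0482
SPL = 90.9 + (-15.0482) = 75.85

75.85 dB


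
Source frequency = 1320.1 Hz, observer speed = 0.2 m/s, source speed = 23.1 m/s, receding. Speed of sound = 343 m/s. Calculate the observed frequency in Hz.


Given values:
  f_s = 1320.1 Hz, v_o = 0.2 m/s, v_s = 23.1 m/s
  Direction: receding
Formula: f_o = f_s * (c - v_o) / (c + v_s)
Numerator: c - v_o = 343 - 0.2 = 342.8
Denominator: c + v_s = 343 + 23.1 = 366.1
f_o = 1320.1 * 342.8 / 366.1 = 1236.08

1236.08 Hz


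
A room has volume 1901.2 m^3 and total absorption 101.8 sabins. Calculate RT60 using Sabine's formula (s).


Given values:
  V = 1901.2 m^3
  A = 101.8 sabins
Formula: RT60 = 0.161 * V / A
Numerator: 0.161 * 1901.2 = 306.0932
RT60 = 306.0932 / 101.8 = 3.007

3.007 s


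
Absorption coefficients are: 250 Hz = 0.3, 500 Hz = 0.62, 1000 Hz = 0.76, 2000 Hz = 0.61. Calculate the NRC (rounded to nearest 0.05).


Given values:
  a_250 = 0.3, a_500 = 0.62
  a_1000 = 0.76, a_2000 = 0.61
Formula: NRC = (a250 + a500 + a1000 + a2000) / 4
Sum = 0.3 + 0.62 + 0.76 + 0.61 = 2.29
NRC = 2.29 / 4 = 0.5725
Rounded to nearest 0.05: 0.55

0.55


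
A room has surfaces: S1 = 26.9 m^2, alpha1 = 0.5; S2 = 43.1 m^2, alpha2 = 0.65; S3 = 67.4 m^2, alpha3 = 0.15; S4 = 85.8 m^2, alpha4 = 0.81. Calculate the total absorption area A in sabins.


Given surfaces:
  Surface 1: 26.9 * 0.5 = 13.45
  Surface 2: 43.1 * 0.65 = 28.015
  Surface 3: 67.4 * 0.15 = 10.11
  Surface 4: 85.8 * 0.81 = 69.498
Formula: A = sum(Si * alpha_i)
A = 13.45 + 28.015 + 10.11 + 69.498
A = 121.07

121.07 sabins


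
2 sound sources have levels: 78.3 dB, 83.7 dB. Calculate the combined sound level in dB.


Formula: L_total = 10 * log10( sum(10^(Li/10)) )
  Source 1: 10^(78.3/10) = 67608297.5392
  Source 2: 10^(83.7/10) = 234422881.532
Sum of linear values = 302031179.0712
L_total = 10 * log10(302031179.0712) = 84.8

84.8 dB


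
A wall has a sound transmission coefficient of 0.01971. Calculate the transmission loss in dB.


Given values:
  tau = 0.01971
Formula: TL = 10 * log10(1 / tau)
Compute 1 / tau = 1 / 0.01971 = 50.7357
Compute log10(50.7357) = 1.705314
TL = 10 * 1.705314 = 17.05

17.05 dB


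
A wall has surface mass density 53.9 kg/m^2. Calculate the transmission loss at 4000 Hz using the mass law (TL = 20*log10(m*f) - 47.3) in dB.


Given values:
  m = 53.9 kg/m^2, f = 4000 Hz
Formula: TL = 20 * log10(m * f) - 47.3
Compute m * f = 53.9 * 4000 = 215600.0
Compute log10(215600.0) = 5.333649
Compute 20 * 5.333649 = 106.673
TL = 106.673 - 47.3 = 59.37

59.37 dB


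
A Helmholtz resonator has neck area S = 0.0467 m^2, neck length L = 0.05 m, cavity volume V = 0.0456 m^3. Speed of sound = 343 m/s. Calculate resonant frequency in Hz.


Given values:
  S = 0.0467 m^2, L = 0.05 m, V = 0.0456 m^3, c = 343 m/s
Formula: f = (c / (2*pi)) * sqrt(S / (V * L))
Compute V * L = 0.0456 * 0.05 = 0.00228
Compute S / (V * L) = 0.0467 / 0.00228 = 20.4825
Compute sqrt(20.4825) = 4.52576
Compute c / (2*pi) = 343 / 6.283185 = 54.590148
f = 54.590148 * 4.52576 = 247.06

247.06 Hz


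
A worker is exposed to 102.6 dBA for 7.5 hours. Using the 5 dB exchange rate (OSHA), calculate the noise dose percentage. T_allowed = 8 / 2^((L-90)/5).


Given values:
  L = 102.6 dBA, T = 7.5 hours
Formula: T_allowed = 8 / 2^((L - 90) / 5)
Compute exponent: (102.6 - 90) / 5 = 2.52
Compute 2^(2.52) = 5.735821
T_allowed = 8 / 5.735821 = 1.394744 hours
Dose = (T / T_allowed) * 100
Dose = (7.5 / 1.394744) * 100 = 537.73

537.73 %


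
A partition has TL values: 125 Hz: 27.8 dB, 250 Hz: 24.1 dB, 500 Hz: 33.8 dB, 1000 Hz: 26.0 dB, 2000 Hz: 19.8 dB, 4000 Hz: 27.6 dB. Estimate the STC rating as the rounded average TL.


Given TL values at each frequency:
  125 Hz: 27.8 dB
  250 Hz: 24.1 dB
  500 Hz: 33.8 dB
  1000 Hz: 26.0 dB
  2000 Hz: 19.8 dB
  4000 Hz: 27.6 dB
Formula: STC ~ round(average of TL values)
Sum = 27.8 + 24.1 + 33.8 + 26.0 + 19.8 + 27.6 = 159.1
Average = 159.1 / 6 = 26.52
Rounded: 27

27


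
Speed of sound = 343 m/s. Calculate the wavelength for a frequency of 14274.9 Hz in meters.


Given values:
  c = 343 m/s, f = 14274.9 Hz
Formula: lambda = c / f
lambda = 343 / 14274.9
lambda = 0.024

0.024 m


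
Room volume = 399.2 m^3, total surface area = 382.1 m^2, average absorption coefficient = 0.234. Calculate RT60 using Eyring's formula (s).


Given values:
  V = 399.2 m^3, S = 382.1 m^2, alpha = 0.234
Formula: RT60 = 0.161 * V / (-S * ln(1 - alpha))
Compute ln(1 - 0.234) = ln(0.766) = -0.266573
Denominator: -382.1 * -0.266573 = 101.8575
Numerator: 0.161 * 399.2 = 64.2712
RT60 = 64.2712 / 101.8575 = 0.631

0.631 s


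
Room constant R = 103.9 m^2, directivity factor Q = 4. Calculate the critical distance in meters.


Given values:
  R = 103.9 m^2, Q = 4
Formula: d_c = 0.141 * sqrt(Q * R)
Compute Q * R = 4 * 103.9 = 415.6
Compute sqrt(415.6) = 20.3863
d_c = 0.141 * 20.3863 = 2.874

2.874 m


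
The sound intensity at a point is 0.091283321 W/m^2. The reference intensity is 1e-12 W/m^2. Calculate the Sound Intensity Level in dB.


Given values:
  I = 0.091283321 W/m^2
  I_ref = 1e-12 W/m^2
Formula: SIL = 10 * log10(I / I_ref)
Compute ratio: I / I_ref = 91283321000
Compute log10: log10(91283321000) = 10.960391
Multiply: SIL = 10 * 10.960391 = 109.6

109.6 dB


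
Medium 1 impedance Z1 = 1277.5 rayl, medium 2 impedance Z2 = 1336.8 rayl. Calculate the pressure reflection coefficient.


Given values:
  Z1 = 1277.5 rayl, Z2 = 1336.8 rayl
Formula: R = (Z2 - Z1) / (Z2 + Z1)
Numerator: Z2 - Z1 = 1336.8 - 1277.5 = 59.3
Denominator: Z2 + Z1 = 1336.8 + 1277.5 = 2614.3
R = 59.3 / 2614.3 = 0.0227

0.0227


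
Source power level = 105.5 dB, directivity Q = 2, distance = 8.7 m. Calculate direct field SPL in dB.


Given values:
  Lw = 105.5 dB, Q = 2, r = 8.7 m
Formula: SPL = Lw + 10 * log10(Q / (4 * pi * r^2))
Compute 4 * pi * r^2 = 4 * pi * 8.7^2 = 951.1486
Compute Q / denom = 2 / 951.1486 = 0.00210272
Compute 10 * log10(0.00210272) = -26.7722
SPL = 105.5 + (-26.7722) = 78.73

78.73 dB


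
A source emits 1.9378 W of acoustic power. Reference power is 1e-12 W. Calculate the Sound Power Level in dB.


Given values:
  W = 1.9378 W
  W_ref = 1e-12 W
Formula: SWL = 10 * log10(W / W_ref)
Compute ratio: W / W_ref = 1937800000000
Compute log10: log10(1937800000000) = 12.287309
Multiply: SWL = 10 * 12.287309 = 122.87

122.87 dB


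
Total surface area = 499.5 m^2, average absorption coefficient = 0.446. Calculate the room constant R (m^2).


Given values:
  S = 499.5 m^2, alpha = 0.446
Formula: R = S * alpha / (1 - alpha)
Numerator: 499.5 * 0.446 = 222.777
Denominator: 1 - 0.446 = 0.554
R = 222.777 / 0.554 = 402.12

402.12 m^2


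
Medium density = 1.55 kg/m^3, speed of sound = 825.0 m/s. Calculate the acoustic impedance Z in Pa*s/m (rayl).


Given values:
  rho = 1.55 kg/m^3
  c = 825.0 m/s
Formula: Z = rho * c
Z = 1.55 * 825.0
Z = 1278.75

1278.75 rayl


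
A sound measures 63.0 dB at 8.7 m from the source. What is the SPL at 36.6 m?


Given values:
  SPL1 = 63.0 dB, r1 = 8.7 m, r2 = 36.6 m
Formula: SPL2 = SPL1 - 20 * log10(r2 / r1)
Compute ratio: r2 / r1 = 36.6 / 8.7 = 4.2069
Compute log10: log10(4.2069) = 0.623962
Compute drop: 20 * 0.623962 = 12.4792
SPL2 = 63.0 - 12.4792 = 50.52

50.52 dB


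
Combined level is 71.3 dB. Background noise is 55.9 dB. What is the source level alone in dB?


Given values:
  L_total = 71.3 dB, L_bg = 55.9 dB
Formula: L_source = 10 * log10(10^(L_total/10) - 10^(L_bg/10))
Convert to linear:
  10^(71.3/10) = 13489628.8259
  10^(55.9/10) = 389045.145
Difference: 13489628.8259 - 389045.145 = 13100583.6809
L_source = 10 * log10(13100583.6809) = 71.17

71.17 dB


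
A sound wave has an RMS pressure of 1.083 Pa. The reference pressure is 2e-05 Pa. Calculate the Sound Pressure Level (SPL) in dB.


Given values:
  p = 1.083 Pa
  p_ref = 2e-05 Pa
Formula: SPL = 20 * log10(p / p_ref)
Compute ratio: p / p_ref = 1.083 / 2e-05 = 54150
Compute log10: log10(54150) = 4.733598
Multiply: SPL = 20 * 4.733598 = 94.67

94.67 dB


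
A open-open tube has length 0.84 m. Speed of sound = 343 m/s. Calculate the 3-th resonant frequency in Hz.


Given values:
  Tube type: open-open, L = 0.84 m, c = 343 m/s, n = 3
Formula: f_n = n * c / (2 * L)
Compute 2 * L = 2 * 0.84 = 1.68
f = 3 * 343 / 1.68
f = 612.5

612.5 Hz


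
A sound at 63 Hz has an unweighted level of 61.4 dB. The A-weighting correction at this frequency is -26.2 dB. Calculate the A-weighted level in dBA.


Given values:
  SPL = 61.4 dB
  A-weighting at 63 Hz = -26.2 dB
Formula: L_A = SPL + A_weight
L_A = 61.4 + (-26.2)
L_A = 35.2

35.2 dBA


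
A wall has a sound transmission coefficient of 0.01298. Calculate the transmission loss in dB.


Given values:
  tau = 0.01298
Formula: TL = 10 * log10(1 / tau)
Compute 1 / tau = 1 / 0.01298 = 77.0416
Compute log10(77.0416) = 1.886725
TL = 10 * 1.886725 = 18.87

18.87 dB


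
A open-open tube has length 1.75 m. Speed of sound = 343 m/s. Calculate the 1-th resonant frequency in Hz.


Given values:
  Tube type: open-open, L = 1.75 m, c = 343 m/s, n = 1
Formula: f_n = n * c / (2 * L)
Compute 2 * L = 2 * 1.75 = 3.5
f = 1 * 343 / 3.5
f = 98.0

98.0 Hz


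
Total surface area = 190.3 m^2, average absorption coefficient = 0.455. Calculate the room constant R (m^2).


Given values:
  S = 190.3 m^2, alpha = 0.455
Formula: R = S * alpha / (1 - alpha)
Numerator: 190.3 * 0.455 = 86.5865
Denominator: 1 - 0.455 = 0.545
R = 86.5865 / 0.545 = 158.87

158.87 m^2


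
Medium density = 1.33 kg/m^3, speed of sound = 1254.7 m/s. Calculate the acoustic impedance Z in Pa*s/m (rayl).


Given values:
  rho = 1.33 kg/m^3
  c = 1254.7 m/s
Formula: Z = rho * c
Z = 1.33 * 1254.7
Z = 1668.75

1668.75 rayl


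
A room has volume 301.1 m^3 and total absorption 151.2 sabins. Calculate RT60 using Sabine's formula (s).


Given values:
  V = 301.1 m^3
  A = 151.2 sabins
Formula: RT60 = 0.161 * V / A
Numerator: 0.161 * 301.1 = 48.4771
RT60 = 48.4771 / 151.2 = 0.321

0.321 s


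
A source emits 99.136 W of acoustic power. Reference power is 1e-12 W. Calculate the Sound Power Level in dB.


Given values:
  W = 99.136 W
  W_ref = 1e-12 W
Formula: SWL = 10 * log10(W / W_ref)
Compute ratio: W / W_ref = 99136000000000
Compute log10: log10(99136000000000) = 13.996231
Multiply: SWL = 10 * 13.996231 = 139.96

139.96 dB


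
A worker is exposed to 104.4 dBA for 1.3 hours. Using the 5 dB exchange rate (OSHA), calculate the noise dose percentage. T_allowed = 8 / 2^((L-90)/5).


Given values:
  L = 104.4 dBA, T = 1.3 hours
Formula: T_allowed = 8 / 2^((L - 90) / 5)
Compute exponent: (104.4 - 90) / 5 = 2.88
Compute 2^(2.88) = 7.361501
T_allowed = 8 / 7.361501 = 1.086735 hours
Dose = (T / T_allowed) * 100
Dose = (1.3 / 1.086735) * 100 = 119.62

119.62 %


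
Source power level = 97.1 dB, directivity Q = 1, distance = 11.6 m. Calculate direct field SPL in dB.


Given values:
  Lw = 97.1 dB, Q = 1, r = 11.6 m
Formula: SPL = Lw + 10 * log10(Q / (4 * pi * r^2))
Compute 4 * pi * r^2 = 4 * pi * 11.6^2 = 1690.9308
Compute Q / denom = 1 / 1690.9308 = 0.00059139
Compute 10 * log10(0.00059139) = -32.2813
SPL = 97.1 + (-32.2813) = 64.82

64.82 dB


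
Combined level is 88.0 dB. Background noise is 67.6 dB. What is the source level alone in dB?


Given values:
  L_total = 88.0 dB, L_bg = 67.6 dB
Formula: L_source = 10 * log10(10^(L_total/10) - 10^(L_bg/10))
Convert to linear:
  10^(88.0/10) = 630957344.4802
  10^(67.6/10) = 5754399.3734
Difference: 630957344.4802 - 5754399.3734 = 625202945.1068
L_source = 10 * log10(625202945.1068) = 87.96

87.96 dB


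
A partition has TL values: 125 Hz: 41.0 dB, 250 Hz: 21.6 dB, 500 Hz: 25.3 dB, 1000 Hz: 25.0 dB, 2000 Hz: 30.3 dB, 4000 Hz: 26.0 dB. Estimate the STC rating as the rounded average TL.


Given TL values at each frequency:
  125 Hz: 41.0 dB
  250 Hz: 21.6 dB
  500 Hz: 25.3 dB
  1000 Hz: 25.0 dB
  2000 Hz: 30.3 dB
  4000 Hz: 26.0 dB
Formula: STC ~ round(average of TL values)
Sum = 41.0 + 21.6 + 25.3 + 25.0 + 30.3 + 26.0 = 169.2
Average = 169.2 / 6 = 28.2
Rounded: 28

28


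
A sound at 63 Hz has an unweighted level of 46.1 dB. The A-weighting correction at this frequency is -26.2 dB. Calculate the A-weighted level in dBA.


Given values:
  SPL = 46.1 dB
  A-weighting at 63 Hz = -26.2 dB
Formula: L_A = SPL + A_weight
L_A = 46.1 + (-26.2)
L_A = 19.9

19.9 dBA


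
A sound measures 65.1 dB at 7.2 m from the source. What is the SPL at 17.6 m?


Given values:
  SPL1 = 65.1 dB, r1 = 7.2 m, r2 = 17.6 m
Formula: SPL2 = SPL1 - 20 * log10(r2 / r1)
Compute ratio: r2 / r1 = 17.6 / 7.2 = 2.4444
Compute log10: log10(2.4444) = 0.388172
Compute drop: 20 * 0.388172 = 7.7634
SPL2 = 65.1 - 7.7634 = 57.34

57.34 dB


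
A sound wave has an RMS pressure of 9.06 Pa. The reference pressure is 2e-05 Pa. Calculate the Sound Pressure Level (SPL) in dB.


Given values:
  p = 9.06 Pa
  p_ref = 2e-05 Pa
Formula: SPL = 20 * log10(p / p_ref)
Compute ratio: p / p_ref = 9.06 / 2e-05 = 453000
Compute log10: log10(453000) = 5.656098
Multiply: SPL = 20 * 5.656098 = 113.12

113.12 dB


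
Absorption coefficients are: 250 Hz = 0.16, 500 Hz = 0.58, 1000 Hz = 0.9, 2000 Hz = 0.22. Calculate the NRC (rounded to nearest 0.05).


Given values:
  a_250 = 0.16, a_500 = 0.58
  a_1000 = 0.9, a_2000 = 0.22
Formula: NRC = (a250 + a500 + a1000 + a2000) / 4
Sum = 0.16 + 0.58 + 0.9 + 0.22 = 1.86
NRC = 1.86 / 4 = 0.465
Rounded to nearest 0.05: 0.45

0.45


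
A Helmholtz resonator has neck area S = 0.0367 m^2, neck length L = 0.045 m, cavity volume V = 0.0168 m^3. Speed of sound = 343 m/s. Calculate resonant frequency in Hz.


Given values:
  S = 0.0367 m^2, L = 0.045 m, V = 0.0168 m^3, c = 343 m/s
Formula: f = (c / (2*pi)) * sqrt(S / (V * L))
Compute V * L = 0.0168 * 0.045 = 0.000756
Compute S / (V * L) = 0.0367 / 0.000756 = 48.545
Compute sqrt(48.545) = 6.967424
Compute c / (2*pi) = 343 / 6.283185 = 54.590148
f = 54.590148 * 6.967424 = 380.35

380.35 Hz


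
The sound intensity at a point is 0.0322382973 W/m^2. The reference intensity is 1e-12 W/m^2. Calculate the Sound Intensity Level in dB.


Given values:
  I = 0.0322382973 W/m^2
  I_ref = 1e-12 W/m^2
Formula: SIL = 10 * log10(I / I_ref)
Compute ratio: I / I_ref = 32238297300
Compute log10: log10(32238297300) = 10.508372
Multiply: SIL = 10 * 10.508372 = 105.08

105.08 dB


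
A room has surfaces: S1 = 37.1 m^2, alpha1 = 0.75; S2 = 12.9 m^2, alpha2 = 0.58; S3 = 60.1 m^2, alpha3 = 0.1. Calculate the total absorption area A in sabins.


Given surfaces:
  Surface 1: 37.1 * 0.75 = 27.825
  Surface 2: 12.9 * 0.58 = 7.482
  Surface 3: 60.1 * 0.1 = 6.01
Formula: A = sum(Si * alpha_i)
A = 27.825 + 7.482 + 6.01
A = 41.32

41.32 sabins


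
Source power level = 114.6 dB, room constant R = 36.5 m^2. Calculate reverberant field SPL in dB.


Given values:
  Lw = 114.6 dB, R = 36.5 m^2
Formula: SPL = Lw + 10 * log10(4 / R)
Compute 4 / R = 4 / 36.5 = 0.109589
Compute 10 * log10(0.109589) = -9.6023
SPL = 114.6 + (-9.6023) = 105.0

105.0 dB


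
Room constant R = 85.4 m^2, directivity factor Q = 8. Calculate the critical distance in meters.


Given values:
  R = 85.4 m^2, Q = 8
Formula: d_c = 0.141 * sqrt(Q * R)
Compute Q * R = 8 * 85.4 = 683.2
Compute sqrt(683.2) = 26.1381
d_c = 0.141 * 26.1381 = 3.685

3.685 m


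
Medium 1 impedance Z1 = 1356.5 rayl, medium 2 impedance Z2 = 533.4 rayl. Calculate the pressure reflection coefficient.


Given values:
  Z1 = 1356.5 rayl, Z2 = 533.4 rayl
Formula: R = (Z2 - Z1) / (Z2 + Z1)
Numerator: Z2 - Z1 = 533.4 - 1356.5 = -823.1
Denominator: Z2 + Z1 = 533.4 + 1356.5 = 1889.9
R = -823.1 / 1889.9 = -0.4355

-0.4355


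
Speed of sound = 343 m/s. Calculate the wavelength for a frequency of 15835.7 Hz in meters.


Given values:
  c = 343 m/s, f = 15835.7 Hz
Formula: lambda = c / f
lambda = 343 / 15835.7
lambda = 0.0217

0.0217 m


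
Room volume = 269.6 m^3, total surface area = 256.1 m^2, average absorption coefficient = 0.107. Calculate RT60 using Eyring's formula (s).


Given values:
  V = 269.6 m^3, S = 256.1 m^2, alpha = 0.107
Formula: RT60 = 0.161 * V / (-S * ln(1 - alpha))
Compute ln(1 - 0.107) = ln(0.893) = -0.113169
Denominator: -256.1 * -0.113169 = 28.9826
Numerator: 0.161 * 269.6 = 43.4056
RT60 = 43.4056 / 28.9826 = 1.498

1.498 s


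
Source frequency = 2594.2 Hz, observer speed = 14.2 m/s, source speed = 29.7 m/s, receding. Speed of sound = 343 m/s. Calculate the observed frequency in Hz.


Given values:
  f_s = 2594.2 Hz, v_o = 14.2 m/s, v_s = 29.7 m/s
  Direction: receding
Formula: f_o = f_s * (c - v_o) / (c + v_s)
Numerator: c - v_o = 343 - 14.2 = 328.8
Denominator: c + v_s = 343 + 29.7 = 372.7
f_o = 2594.2 * 328.8 / 372.7 = 2288.63

2288.63 Hz


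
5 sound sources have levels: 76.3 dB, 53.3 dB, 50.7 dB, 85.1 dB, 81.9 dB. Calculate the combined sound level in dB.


Formula: L_total = 10 * log10( sum(10^(Li/10)) )
  Source 1: 10^(76.3/10) = 42657951.8802
  Source 2: 10^(53.3/10) = 213796.209
  Source 3: 10^(50.7/10) = 117489.7555
  Source 4: 10^(85.1/10) = 323593656.9296
  Source 5: 10^(81.9/10) = 154881661.8912
Sum of linear values = 521464556.6655
L_total = 10 * log10(521464556.6655) = 87.17

87.17 dB


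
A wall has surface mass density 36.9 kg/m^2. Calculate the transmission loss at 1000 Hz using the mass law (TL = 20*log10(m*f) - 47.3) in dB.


Given values:
  m = 36.9 kg/m^2, f = 1000 Hz
Formula: TL = 20 * log10(m * f) - 47.3
Compute m * f = 36.9 * 1000 = 36900.0
Compute log10(36900.0) = 4.567026
Compute 20 * 4.567026 = 91.3405
TL = 91.3405 - 47.3 = 44.04

44.04 dB


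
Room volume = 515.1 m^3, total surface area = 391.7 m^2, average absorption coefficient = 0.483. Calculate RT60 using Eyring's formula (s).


Given values:
  V = 515.1 m^3, S = 391.7 m^2, alpha = 0.483
Formula: RT60 = 0.161 * V / (-S * ln(1 - alpha))
Compute ln(1 - 0.483) = ln(0.517) = -0.659712
Denominator: -391.7 * -0.659712 = 258.4092
Numerator: 0.161 * 515.1 = 82.9311
RT60 = 82.9311 / 258.4092 = 0.321

0.321 s


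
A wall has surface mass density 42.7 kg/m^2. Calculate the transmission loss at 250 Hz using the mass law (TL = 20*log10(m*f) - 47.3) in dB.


Given values:
  m = 42.7 kg/m^2, f = 250 Hz
Formula: TL = 20 * log10(m * f) - 47.3
Compute m * f = 42.7 * 250 = 10675.0
Compute log10(10675.0) = 4.028368
Compute 20 * 4.028368 = 80.5674
TL = 80.5674 - 47.3 = 33.27

33.27 dB


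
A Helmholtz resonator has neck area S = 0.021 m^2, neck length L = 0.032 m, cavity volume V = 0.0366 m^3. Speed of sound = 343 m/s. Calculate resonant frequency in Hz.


Given values:
  S = 0.021 m^2, L = 0.032 m, V = 0.0366 m^3, c = 343 m/s
Formula: f = (c / (2*pi)) * sqrt(S / (V * L))
Compute V * L = 0.0366 * 0.032 = 0.0011712
Compute S / (V * L) = 0.021 / 0.0011712 = 17.9303
Compute sqrt(17.9303) = 4.234418
Compute c / (2*pi) = 343 / 6.283185 = 54.590148
f = 54.590148 * 4.234418 = 231.16

231.16 Hz


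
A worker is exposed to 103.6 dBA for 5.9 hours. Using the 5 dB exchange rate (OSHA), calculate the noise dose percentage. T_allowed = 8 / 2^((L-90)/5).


Given values:
  L = 103.6 dBA, T = 5.9 hours
Formula: T_allowed = 8 / 2^((L - 90) / 5)
Compute exponent: (103.6 - 90) / 5 = 2.72
Compute 2^(2.72) = 6.588728
T_allowed = 8 / 6.588728 = 1.214195 hours
Dose = (T / T_allowed) * 100
Dose = (5.9 / 1.214195) * 100 = 485.92

485.92 %


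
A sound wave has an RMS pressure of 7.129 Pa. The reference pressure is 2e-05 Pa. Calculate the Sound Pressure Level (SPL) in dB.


Given values:
  p = 7.129 Pa
  p_ref = 2e-05 Pa
Formula: SPL = 20 * log10(p / p_ref)
Compute ratio: p / p_ref = 7.129 / 2e-05 = 356450
Compute log10: log10(356450) = 5.551999
Multiply: SPL = 20 * 5.551999 = 111.04

111.04 dB


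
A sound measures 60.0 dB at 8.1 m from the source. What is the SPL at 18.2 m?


Given values:
  SPL1 = 60.0 dB, r1 = 8.1 m, r2 = 18.2 m
Formula: SPL2 = SPL1 - 20 * log10(r2 / r1)
Compute ratio: r2 / r1 = 18.2 / 8.1 = 2.2469
Compute log10: log10(2.2469) = 0.351584
Compute drop: 20 * 0.351584 = 7.0317
SPL2 = 60.0 - 7.0317 = 52.97

52.97 dB


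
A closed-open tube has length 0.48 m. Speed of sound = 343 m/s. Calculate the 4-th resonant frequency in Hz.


Given values:
  Tube type: closed-open, L = 0.48 m, c = 343 m/s, n = 4
Formula: f_n = (2n - 1) * c / (4 * L)
Compute 2n - 1 = 2*4 - 1 = 7
Compute 4 * L = 4 * 0.48 = 1.92
f = 7 * 343 / 1.92
f = 1250.52

1250.52 Hz


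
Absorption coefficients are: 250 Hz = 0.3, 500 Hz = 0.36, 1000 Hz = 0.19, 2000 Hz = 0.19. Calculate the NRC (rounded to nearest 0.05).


Given values:
  a_250 = 0.3, a_500 = 0.36
  a_1000 = 0.19, a_2000 = 0.19
Formula: NRC = (a250 + a500 + a1000 + a2000) / 4
Sum = 0.3 + 0.36 + 0.19 + 0.19 = 1.04
NRC = 1.04 / 4 = 0.26
Rounded to nearest 0.05: 0.25

0.25


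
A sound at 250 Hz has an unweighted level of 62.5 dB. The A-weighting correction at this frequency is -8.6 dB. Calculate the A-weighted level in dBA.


Given values:
  SPL = 62.5 dB
  A-weighting at 250 Hz = -8.6 dB
Formula: L_A = SPL + A_weight
L_A = 62.5 + (-8.6)
L_A = 53.9

53.9 dBA


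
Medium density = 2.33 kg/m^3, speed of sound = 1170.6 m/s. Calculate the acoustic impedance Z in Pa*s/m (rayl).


Given values:
  rho = 2.33 kg/m^3
  c = 1170.6 m/s
Formula: Z = rho * c
Z = 2.33 * 1170.6
Z = 2727.5

2727.5 rayl


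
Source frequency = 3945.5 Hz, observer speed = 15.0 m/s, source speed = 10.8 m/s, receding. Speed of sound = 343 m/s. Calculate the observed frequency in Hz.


Given values:
  f_s = 3945.5 Hz, v_o = 15.0 m/s, v_s = 10.8 m/s
  Direction: receding
Formula: f_o = f_s * (c - v_o) / (c + v_s)
Numerator: c - v_o = 343 - 15.0 = 328.0
Denominator: c + v_s = 343 + 10.8 = 353.8
f_o = 3945.5 * 328.0 / 353.8 = 3657.78

3657.78 Hz


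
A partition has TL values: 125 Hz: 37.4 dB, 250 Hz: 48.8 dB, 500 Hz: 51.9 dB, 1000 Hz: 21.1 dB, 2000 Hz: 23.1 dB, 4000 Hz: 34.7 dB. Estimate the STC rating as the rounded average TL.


Given TL values at each frequency:
  125 Hz: 37.4 dB
  250 Hz: 48.8 dB
  500 Hz: 51.9 dB
  1000 Hz: 21.1 dB
  2000 Hz: 23.1 dB
  4000 Hz: 34.7 dB
Formula: STC ~ round(average of TL values)
Sum = 37.4 + 48.8 + 51.9 + 21.1 + 23.1 + 34.7 = 217.0
Average = 217.0 / 6 = 36.17
Rounded: 36

36


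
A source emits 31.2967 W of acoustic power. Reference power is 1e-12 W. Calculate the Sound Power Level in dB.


Given values:
  W = 31.2967 W
  W_ref = 1e-12 W
Formula: SWL = 10 * log10(W / W_ref)
Compute ratio: W / W_ref = 31296700000000
Compute log10: log10(31296700000000) = 13.495499
Multiply: SWL = 10 * 13.495499 = 134.95

134.95 dB


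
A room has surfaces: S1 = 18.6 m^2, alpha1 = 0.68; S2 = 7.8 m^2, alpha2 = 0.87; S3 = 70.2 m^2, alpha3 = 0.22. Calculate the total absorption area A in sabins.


Given surfaces:
  Surface 1: 18.6 * 0.68 = 12.648
  Surface 2: 7.8 * 0.87 = 6.786
  Surface 3: 70.2 * 0.22 = 15.444
Formula: A = sum(Si * alpha_i)
A = 12.648 + 6.786 + 15.444
A = 34.88

34.88 sabins


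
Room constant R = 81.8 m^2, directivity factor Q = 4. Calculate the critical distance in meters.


Given values:
  R = 81.8 m^2, Q = 4
Formula: d_c = 0.141 * sqrt(Q * R)
Compute Q * R = 4 * 81.8 = 327.2
Compute sqrt(327.2) = 18.0887
d_c = 0.141 * 18.0887 = 2.551

2.551 m


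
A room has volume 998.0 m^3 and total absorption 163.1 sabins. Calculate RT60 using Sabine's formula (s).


Given values:
  V = 998.0 m^3
  A = 163.1 sabins
Formula: RT60 = 0.161 * V / A
Numerator: 0.161 * 998.0 = 160.678
RT60 = 160.678 / 163.1 = 0.985

0.985 s


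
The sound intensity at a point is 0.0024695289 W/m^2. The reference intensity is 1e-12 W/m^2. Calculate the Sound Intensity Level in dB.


Given values:
  I = 0.0024695289 W/m^2
  I_ref = 1e-12 W/m^2
Formula: SIL = 10 * log10(I / I_ref)
Compute ratio: I / I_ref = 2469528900
Compute log10: log10(2469528900) = 9.392614
Multiply: SIL = 10 * 9.392614 = 93.93

93.93 dB
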